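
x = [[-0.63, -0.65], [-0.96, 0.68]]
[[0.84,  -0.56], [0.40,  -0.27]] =x @ [[-0.79, 0.53], [-0.52, 0.35]]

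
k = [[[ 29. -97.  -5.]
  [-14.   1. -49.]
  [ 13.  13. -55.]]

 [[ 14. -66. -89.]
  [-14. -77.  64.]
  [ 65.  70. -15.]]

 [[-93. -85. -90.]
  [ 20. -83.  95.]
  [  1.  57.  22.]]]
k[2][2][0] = 1.0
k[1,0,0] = 14.0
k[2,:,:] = [[-93.0, -85.0, -90.0], [20.0, -83.0, 95.0], [1.0, 57.0, 22.0]]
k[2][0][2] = -90.0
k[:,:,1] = [[-97.0, 1.0, 13.0], [-66.0, -77.0, 70.0], [-85.0, -83.0, 57.0]]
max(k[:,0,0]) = 29.0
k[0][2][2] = -55.0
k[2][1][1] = -83.0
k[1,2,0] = 65.0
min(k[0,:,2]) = -55.0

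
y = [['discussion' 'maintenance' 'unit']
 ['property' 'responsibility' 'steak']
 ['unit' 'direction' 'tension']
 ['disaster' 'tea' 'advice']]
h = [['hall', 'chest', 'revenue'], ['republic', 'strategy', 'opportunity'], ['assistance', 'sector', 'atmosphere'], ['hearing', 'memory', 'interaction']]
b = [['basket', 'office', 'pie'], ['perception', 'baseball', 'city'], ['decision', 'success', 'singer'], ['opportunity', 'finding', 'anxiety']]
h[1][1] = 'strategy'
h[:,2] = ['revenue', 'opportunity', 'atmosphere', 'interaction']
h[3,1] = 'memory'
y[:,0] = ['discussion', 'property', 'unit', 'disaster']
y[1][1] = 'responsibility'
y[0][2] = 'unit'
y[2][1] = 'direction'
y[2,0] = 'unit'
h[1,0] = 'republic'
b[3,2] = 'anxiety'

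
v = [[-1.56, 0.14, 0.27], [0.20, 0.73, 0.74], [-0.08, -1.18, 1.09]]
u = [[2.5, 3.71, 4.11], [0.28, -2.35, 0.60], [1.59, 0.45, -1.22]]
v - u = [[-4.06, -3.57, -3.84], [-0.08, 3.08, 0.14], [-1.67, -1.63, 2.31]]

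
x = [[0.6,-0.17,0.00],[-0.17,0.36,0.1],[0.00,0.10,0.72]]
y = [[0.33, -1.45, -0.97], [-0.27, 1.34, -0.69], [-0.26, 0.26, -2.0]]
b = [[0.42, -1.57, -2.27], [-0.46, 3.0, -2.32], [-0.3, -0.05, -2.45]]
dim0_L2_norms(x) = [0.62, 0.41, 0.73]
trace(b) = 0.97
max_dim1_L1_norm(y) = 2.75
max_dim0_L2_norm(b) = 4.07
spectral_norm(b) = 4.28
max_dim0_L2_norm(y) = 2.33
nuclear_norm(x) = 1.68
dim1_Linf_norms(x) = [0.6, 0.36, 0.72]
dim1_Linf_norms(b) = [2.27, 3.0, 2.45]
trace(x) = 1.68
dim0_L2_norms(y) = [0.5, 1.99, 2.33]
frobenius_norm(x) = 1.04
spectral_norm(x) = 0.76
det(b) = -4.55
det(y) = -0.57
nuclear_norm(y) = 4.50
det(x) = 0.13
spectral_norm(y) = 2.34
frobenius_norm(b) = 5.34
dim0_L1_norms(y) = [0.86, 3.05, 3.66]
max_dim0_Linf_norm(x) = 0.72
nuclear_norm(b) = 7.79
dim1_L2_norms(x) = [0.62, 0.41, 0.73]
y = x @ b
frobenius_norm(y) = 3.10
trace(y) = -0.33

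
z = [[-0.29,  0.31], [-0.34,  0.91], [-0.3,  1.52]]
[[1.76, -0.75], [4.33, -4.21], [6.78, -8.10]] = z@[[-1.67, -3.96], [4.13, -6.11]]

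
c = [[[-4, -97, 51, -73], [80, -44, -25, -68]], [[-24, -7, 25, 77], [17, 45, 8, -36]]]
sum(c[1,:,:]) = 105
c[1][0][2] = 25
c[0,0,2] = 51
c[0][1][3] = -68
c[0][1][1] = -44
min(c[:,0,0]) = -24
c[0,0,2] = 51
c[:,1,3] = [-68, -36]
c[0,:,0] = [-4, 80]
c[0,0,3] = -73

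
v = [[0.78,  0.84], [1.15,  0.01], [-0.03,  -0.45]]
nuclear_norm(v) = 2.26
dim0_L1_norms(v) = [1.96, 1.3]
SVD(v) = [[-0.71, 0.53], [-0.69, -0.67], [0.15, -0.52]] @ diag([1.5070637091535082, 0.754161107822771]) @ [[-0.89, -0.45], [-0.45, 0.89]]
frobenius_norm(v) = 1.69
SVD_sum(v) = [[0.96, 0.48], [0.92, 0.46], [-0.20, -0.10]] + [[-0.18, 0.36], [0.23, -0.45], [0.17, -0.35]]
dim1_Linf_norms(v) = [0.84, 1.15, 0.45]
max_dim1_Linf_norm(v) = 1.15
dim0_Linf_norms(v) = [1.15, 0.84]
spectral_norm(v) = 1.51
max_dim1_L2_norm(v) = 1.15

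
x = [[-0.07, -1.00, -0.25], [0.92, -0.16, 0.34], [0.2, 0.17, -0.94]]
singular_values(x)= [1.07, 1.03, 0.89]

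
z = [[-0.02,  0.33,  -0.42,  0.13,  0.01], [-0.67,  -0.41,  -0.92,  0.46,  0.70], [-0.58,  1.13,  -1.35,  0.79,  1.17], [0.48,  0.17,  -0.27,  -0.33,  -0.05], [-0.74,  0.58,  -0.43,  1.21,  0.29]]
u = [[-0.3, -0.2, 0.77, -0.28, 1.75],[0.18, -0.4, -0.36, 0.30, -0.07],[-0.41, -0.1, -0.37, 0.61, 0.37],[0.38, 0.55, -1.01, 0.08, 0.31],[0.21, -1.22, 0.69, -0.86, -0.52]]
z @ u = [[0.29, -0.03, -0.10, -0.15, -0.18],[0.83, -0.21, -0.01, -1.06, -1.71],[1.48, -1.19, -0.34, -1.27, -1.96],[-0.14, -0.26, 0.71, -0.23, 0.65],[1.02, 0.27, -1.64, -0.03, -1.27]]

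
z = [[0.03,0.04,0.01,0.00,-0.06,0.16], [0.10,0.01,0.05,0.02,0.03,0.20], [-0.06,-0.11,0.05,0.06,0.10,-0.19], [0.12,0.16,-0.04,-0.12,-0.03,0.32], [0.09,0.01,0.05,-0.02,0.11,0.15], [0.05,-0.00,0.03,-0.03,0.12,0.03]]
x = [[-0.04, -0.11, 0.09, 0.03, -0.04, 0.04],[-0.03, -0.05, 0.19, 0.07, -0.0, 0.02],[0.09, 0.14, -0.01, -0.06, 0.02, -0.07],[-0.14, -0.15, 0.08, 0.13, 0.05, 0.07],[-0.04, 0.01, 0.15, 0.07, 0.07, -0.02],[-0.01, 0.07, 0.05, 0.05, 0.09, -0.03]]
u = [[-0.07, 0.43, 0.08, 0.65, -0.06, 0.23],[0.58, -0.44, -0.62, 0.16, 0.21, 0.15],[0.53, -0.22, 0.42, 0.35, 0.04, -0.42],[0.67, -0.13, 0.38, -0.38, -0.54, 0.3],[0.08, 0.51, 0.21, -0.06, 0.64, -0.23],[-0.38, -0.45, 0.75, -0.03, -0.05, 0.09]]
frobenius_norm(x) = 0.48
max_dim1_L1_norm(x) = 0.62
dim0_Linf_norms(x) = [0.14, 0.15, 0.19, 0.13, 0.09, 0.07]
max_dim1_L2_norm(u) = 1.07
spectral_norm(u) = 1.25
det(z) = 0.00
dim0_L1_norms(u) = [2.31, 2.18, 2.46, 1.63, 1.54, 1.42]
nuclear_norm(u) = 5.38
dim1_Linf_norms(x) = [0.11, 0.19, 0.14, 0.15, 0.15, 0.09]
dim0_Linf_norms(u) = [0.67, 0.51, 0.75, 0.65, 0.64, 0.42]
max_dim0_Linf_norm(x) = 0.19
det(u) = 0.35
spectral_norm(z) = 0.55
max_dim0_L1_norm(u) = 2.46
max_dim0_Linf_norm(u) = 0.75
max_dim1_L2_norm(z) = 0.4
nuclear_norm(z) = 0.94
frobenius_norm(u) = 2.31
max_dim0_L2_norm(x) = 0.28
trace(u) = 0.26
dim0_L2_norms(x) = [0.18, 0.25, 0.28, 0.18, 0.13, 0.11]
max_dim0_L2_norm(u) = 1.15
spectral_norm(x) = 0.40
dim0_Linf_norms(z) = [0.12, 0.16, 0.05, 0.12, 0.12, 0.32]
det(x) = -0.00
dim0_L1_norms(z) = [0.45, 0.33, 0.23, 0.25, 0.45, 1.05]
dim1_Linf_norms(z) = [0.16, 0.2, 0.19, 0.32, 0.15, 0.12]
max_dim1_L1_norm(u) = 2.4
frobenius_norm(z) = 0.61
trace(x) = 0.07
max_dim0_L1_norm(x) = 0.57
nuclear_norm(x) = 0.79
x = z @ u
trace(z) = 0.11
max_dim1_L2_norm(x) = 0.27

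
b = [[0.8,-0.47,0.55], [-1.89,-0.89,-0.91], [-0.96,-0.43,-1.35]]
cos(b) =[[0.54, 0.08, -0.06], [-0.35, 0.17, -0.35], [-0.48, -0.52, 0.32]]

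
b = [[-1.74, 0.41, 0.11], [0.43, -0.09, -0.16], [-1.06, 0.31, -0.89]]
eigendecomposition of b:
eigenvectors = [[0.56, 0.21, 0.23], [-0.07, 0.07, 0.97], [0.83, 0.98, 0.06]]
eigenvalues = [-1.63, -1.1, 0.0]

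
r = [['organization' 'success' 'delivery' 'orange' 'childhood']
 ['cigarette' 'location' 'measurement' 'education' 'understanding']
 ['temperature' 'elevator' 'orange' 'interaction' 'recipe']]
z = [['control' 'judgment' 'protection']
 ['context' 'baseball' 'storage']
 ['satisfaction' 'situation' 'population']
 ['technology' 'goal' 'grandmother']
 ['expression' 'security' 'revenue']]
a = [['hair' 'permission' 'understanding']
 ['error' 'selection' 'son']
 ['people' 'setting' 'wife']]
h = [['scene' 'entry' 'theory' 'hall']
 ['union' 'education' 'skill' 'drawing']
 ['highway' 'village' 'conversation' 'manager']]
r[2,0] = 'temperature'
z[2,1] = 'situation'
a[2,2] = 'wife'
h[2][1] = 'village'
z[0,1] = 'judgment'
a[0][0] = 'hair'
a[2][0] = 'people'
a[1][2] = 'son'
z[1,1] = 'baseball'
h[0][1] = 'entry'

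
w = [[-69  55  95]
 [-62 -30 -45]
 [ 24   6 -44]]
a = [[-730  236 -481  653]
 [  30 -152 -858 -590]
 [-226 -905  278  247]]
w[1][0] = -62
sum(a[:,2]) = -1061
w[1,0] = -62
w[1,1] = -30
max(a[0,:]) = 653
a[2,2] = 278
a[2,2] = 278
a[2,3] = 247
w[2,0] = 24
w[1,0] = -62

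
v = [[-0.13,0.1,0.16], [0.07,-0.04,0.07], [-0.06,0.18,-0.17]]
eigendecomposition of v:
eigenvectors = [[0.71+0.00j,  (0.71-0j),  (0.64+0j)],[(-0.02-0.26j),  (-0.02+0.26j),  (0.68+0j)],[(-0.3+0.58j),  (-0.3-0.58j),  0.36+0.00j]]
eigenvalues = [(-0.2+0.09j), (-0.2-0.09j), (0.06+0j)]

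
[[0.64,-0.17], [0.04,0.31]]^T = [[0.64,0.04],[-0.17,0.31]]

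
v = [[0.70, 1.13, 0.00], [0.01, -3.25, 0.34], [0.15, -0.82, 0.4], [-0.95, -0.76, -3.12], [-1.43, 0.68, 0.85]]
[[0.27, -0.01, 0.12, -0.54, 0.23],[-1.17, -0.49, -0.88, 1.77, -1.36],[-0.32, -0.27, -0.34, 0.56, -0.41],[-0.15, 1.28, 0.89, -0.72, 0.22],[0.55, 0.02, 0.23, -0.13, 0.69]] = v @ [[-0.2, -0.19, -0.21, 0.05, -0.33],[0.36, 0.11, 0.24, -0.51, 0.41],[0.02, -0.38, -0.28, 0.34, -0.07]]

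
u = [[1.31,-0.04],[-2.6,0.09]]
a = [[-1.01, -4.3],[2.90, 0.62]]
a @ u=[[9.86, -0.35], [2.19, -0.06]]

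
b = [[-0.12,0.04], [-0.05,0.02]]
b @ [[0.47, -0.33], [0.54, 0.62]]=[[-0.03, 0.06],[-0.01, 0.03]]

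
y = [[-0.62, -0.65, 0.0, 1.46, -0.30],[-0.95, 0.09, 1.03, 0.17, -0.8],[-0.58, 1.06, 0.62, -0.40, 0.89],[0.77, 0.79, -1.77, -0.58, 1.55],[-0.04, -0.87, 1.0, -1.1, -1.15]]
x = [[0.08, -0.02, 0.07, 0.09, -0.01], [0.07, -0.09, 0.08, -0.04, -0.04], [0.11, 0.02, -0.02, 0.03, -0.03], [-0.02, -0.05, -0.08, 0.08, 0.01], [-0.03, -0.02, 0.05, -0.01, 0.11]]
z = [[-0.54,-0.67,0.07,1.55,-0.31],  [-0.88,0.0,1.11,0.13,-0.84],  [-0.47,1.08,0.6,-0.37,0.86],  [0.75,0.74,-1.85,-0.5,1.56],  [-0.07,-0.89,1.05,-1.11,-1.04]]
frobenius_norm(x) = 0.30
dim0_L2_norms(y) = [1.49, 1.71, 2.36, 1.97, 2.29]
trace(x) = 0.16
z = y + x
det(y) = -1.75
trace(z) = -1.48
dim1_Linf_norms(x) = [0.09, 0.09, 0.11, 0.08, 0.11]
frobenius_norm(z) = 4.48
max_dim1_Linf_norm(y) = 1.77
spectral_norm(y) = 3.47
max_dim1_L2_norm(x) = 0.15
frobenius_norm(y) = 4.45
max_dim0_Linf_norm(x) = 0.11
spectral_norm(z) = 3.53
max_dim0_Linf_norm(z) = 1.85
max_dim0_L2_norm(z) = 2.47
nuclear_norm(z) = 8.03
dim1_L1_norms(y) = [3.03, 3.04, 3.55, 5.46, 4.16]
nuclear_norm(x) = 0.62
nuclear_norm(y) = 8.08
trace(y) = -1.64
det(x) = 0.00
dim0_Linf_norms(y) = [0.95, 1.06, 1.77, 1.46, 1.55]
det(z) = -1.49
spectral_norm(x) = 0.19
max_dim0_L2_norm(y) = 2.36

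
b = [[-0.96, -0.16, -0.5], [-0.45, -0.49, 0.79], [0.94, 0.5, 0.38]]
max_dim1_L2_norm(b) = 1.13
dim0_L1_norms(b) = [2.35, 1.15, 1.67]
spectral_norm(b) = 1.58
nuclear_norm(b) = 2.77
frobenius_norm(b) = 1.88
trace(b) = -1.07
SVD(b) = [[-0.66, 0.29, 0.69], [-0.24, -0.96, 0.17], [0.71, -0.05, 0.7]] @ diag([1.5794381815656937, 1.006518277319338, 0.18492157265870213]) @ [[0.89, 0.37, 0.26], [0.11, 0.40, -0.91], [-0.44, 0.84, 0.31]]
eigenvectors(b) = [[(0.07+0.22j), 0.07-0.22j, -0.31+0.00j], [(-0.9+0j), -0.90-0.00j, (0.69+0j)], [0.36-0.12j, 0.36+0.12j, (0.66+0j)]]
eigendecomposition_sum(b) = [[(-0.43+0.23j), -0.04+0.10j, (-0.16-0j)], [-0.33-1.85j, -0.33-0.27j, (0.19-0.59j)], [(0.37+0.69j), (0.17+0.06j), (-0+0.26j)]] + [[-0.43-0.23j, -0.04-0.10j, (-0.16+0j)],[(-0.33+1.85j), -0.33+0.27j, (0.19+0.59j)],[0.37-0.69j, (0.17-0.06j), -0.00-0.26j]] + [[-0.09-0.00j,-0.08-0.00j,-0.18-0.00j], [(0.21+0j),(0.18+0j),0.40+0.00j], [0.20+0.00j,0.17+0.00j,(0.38+0j)]]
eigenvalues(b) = [(-0.77+0.21j), (-0.77-0.21j), (0.46+0j)]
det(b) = 0.29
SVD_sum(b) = [[-0.94, -0.38, -0.27], [-0.33, -0.14, -0.1], [1.00, 0.41, 0.29]] + [[0.03,0.11,-0.27], [-0.10,-0.38,0.88], [-0.01,-0.02,0.04]] + [[-0.06, 0.11, 0.04],[-0.01, 0.03, 0.01],[-0.06, 0.11, 0.04]]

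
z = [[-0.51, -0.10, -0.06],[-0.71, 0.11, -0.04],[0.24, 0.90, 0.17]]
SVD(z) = [[-0.42,-0.38,0.83], [-0.4,-0.74,-0.54], [0.82,-0.55,0.16]] @ diag([1.0237754866140218, 0.7999265586328177, 0.0011197330394785046]) @ [[0.68, 0.72, 0.18],[0.73, -0.68, -0.05],[0.08, 0.16, -0.98]]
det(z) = 0.00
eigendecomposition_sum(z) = [[-0.58, -0.02, -0.05], [-0.6, -0.02, -0.05], [1.0, 0.03, 0.09]] + [[0.07, -0.08, -0.01], [-0.11, 0.13, 0.01], [-0.73, 0.85, 0.09]] + [[0.0, -0.0, 0.0], [0.00, -0.00, 0.00], [-0.03, 0.02, -0.01]]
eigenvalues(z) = [-0.51, 0.29, -0.01]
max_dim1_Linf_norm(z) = 0.9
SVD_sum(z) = [[-0.29,-0.31,-0.07], [-0.28,-0.29,-0.07], [0.56,0.60,0.15]] + [[-0.22, 0.21, 0.02], [-0.43, 0.40, 0.03], [-0.32, 0.30, 0.02]] + [[0.00, 0.0, -0.00],[-0.0, -0.0, 0.00],[0.0, 0.0, -0.0]]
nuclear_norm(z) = 1.82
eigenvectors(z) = [[-0.45,  -0.09,  -0.08], [-0.46,  0.15,  -0.17], [0.77,  0.98,  0.98]]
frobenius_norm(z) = 1.30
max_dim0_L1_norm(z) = 1.46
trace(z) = -0.23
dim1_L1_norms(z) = [0.67, 0.86, 1.31]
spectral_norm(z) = 1.02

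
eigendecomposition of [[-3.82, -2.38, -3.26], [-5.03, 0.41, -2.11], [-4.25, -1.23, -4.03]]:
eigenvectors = [[0.61, 0.40, -0.43], [0.47, -0.91, -0.49], [0.64, -0.09, 0.76]]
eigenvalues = [-9.03, 2.39, -0.8]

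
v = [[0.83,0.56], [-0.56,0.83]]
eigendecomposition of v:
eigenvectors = [[0.71+0.00j,0.71-0.00j], [0.71j,0.00-0.71j]]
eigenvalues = [(0.83+0.56j), (0.83-0.56j)]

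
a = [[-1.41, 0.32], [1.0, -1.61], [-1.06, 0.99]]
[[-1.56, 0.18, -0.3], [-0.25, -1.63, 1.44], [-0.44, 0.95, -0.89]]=a @ [[1.33, 0.12, 0.01],[0.98, 1.09, -0.89]]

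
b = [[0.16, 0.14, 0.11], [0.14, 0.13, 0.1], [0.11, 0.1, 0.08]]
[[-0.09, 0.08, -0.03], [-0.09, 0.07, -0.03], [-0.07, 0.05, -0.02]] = b@[[0.15,0.00,-0.40], [-0.62,0.57,-0.38], [-0.26,-0.04,0.80]]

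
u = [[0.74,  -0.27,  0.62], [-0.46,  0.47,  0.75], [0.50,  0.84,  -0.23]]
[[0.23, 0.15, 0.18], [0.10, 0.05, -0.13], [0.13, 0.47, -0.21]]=u @ [[0.19, 0.32, 0.09], [0.09, 0.38, -0.29], [0.19, 0.02, 0.06]]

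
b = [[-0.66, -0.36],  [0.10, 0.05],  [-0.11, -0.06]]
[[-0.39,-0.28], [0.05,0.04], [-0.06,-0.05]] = b@ [[0.05, 0.51], [0.98, -0.15]]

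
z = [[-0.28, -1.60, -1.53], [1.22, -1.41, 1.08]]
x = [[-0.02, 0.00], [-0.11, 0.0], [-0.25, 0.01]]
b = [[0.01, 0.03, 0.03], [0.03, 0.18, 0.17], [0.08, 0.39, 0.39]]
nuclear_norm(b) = 0.62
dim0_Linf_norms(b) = [0.08, 0.39, 0.39]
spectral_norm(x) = 0.27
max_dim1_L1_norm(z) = 3.71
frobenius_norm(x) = 0.27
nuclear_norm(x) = 0.28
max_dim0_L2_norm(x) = 0.27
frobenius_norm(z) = 3.10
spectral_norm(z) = 2.26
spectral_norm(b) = 0.61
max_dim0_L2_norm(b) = 0.43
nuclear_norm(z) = 4.38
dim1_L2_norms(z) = [2.23, 2.15]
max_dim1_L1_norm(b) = 0.86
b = x @ z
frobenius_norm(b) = 0.61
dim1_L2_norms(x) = [0.02, 0.11, 0.25]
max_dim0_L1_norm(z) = 3.01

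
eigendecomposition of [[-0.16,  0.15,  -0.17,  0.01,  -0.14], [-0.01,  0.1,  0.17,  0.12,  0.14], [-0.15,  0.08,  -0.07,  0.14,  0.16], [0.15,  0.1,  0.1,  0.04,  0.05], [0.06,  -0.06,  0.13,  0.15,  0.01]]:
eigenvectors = [[-0.02+0.00j, 0.59+0.00j, (0.54+0j), (0.54-0j), (0.35+0j)], [-0.74+0.00j, -0.08+0.00j, -0.01+0.46j, (-0.01-0.46j), 0.13+0.00j], [(-0.42+0j), (0.68+0j), (-0.41+0.19j), (-0.41-0.19j), (-0.54+0j)], [(-0.47+0j), -0.37+0.00j, 0.36-0.22j, (0.36+0.22j), (-0.27+0j)], [(-0.26+0j), -0.22+0.00j, (-0.22-0.27j), (-0.22+0.27j), 0.70+0.00j]]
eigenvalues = [(0.32+0j), (-0.33+0j), (0.03+0.14j), (0.03-0.14j), (-0.13+0j)]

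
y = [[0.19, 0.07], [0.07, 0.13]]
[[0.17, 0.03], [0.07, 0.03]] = y @ [[0.85, 0.1], [0.1, 0.19]]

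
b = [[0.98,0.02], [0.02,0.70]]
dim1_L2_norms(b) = [0.98, 0.7]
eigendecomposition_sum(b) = [[0.98, 0.07], [0.07, 0.00]] + [[0.00,-0.05], [-0.05,0.70]]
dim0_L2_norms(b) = [0.98, 0.7]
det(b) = 0.69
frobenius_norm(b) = 1.20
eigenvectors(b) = [[1.0, -0.07],[0.07, 1.00]]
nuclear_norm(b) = 1.68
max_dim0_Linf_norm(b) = 0.98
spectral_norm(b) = 0.98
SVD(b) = [[-1.0,  -0.07], [-0.07,  1.0]] @ diag([0.9814213562373094, 0.6985786437626905]) @ [[-1.00,-0.07], [-0.07,1.0]]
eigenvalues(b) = [0.98, 0.7]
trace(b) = 1.68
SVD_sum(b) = [[0.98, 0.07], [0.07, 0.0]] + [[0.0, -0.05], [-0.05, 0.7]]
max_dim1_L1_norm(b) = 1.0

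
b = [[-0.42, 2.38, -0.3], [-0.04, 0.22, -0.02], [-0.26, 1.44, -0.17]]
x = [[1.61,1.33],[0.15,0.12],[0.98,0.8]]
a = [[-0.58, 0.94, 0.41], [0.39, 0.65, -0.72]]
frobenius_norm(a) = 1.58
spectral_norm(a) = 1.19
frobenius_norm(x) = 2.45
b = x @ a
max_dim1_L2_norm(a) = 1.18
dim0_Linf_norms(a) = [0.58, 0.94, 0.72]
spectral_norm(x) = 2.45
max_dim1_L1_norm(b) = 3.1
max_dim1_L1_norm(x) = 2.94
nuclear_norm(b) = 2.87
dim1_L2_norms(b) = [2.44, 0.22, 1.47]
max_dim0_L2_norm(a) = 1.14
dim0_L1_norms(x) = [2.74, 2.25]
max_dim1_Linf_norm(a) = 0.94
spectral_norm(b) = 2.86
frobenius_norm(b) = 2.86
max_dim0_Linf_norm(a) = 0.94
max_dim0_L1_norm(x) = 2.74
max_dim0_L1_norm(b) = 4.04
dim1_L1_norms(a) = [1.93, 1.76]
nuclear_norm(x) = 2.46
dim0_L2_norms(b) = [0.5, 2.79, 0.35]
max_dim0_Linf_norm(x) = 1.61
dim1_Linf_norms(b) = [2.38, 0.22, 1.44]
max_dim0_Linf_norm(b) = 2.38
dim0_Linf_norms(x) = [1.61, 1.33]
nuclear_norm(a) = 2.22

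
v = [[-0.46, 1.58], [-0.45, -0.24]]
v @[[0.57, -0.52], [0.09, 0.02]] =[[-0.12,0.27], [-0.28,0.23]]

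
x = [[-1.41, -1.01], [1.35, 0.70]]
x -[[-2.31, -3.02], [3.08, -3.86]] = [[0.9, 2.01],[-1.73, 4.56]]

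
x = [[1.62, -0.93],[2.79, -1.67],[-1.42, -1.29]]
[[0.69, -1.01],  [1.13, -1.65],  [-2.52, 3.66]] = x @ [[0.95, -1.38], [0.91, -1.32]]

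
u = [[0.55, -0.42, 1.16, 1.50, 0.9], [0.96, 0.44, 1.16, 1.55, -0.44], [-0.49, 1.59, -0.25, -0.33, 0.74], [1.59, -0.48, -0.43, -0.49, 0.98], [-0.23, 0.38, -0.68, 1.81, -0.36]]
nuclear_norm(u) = 9.72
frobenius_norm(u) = 4.65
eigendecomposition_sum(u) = [[(-0.44-0j), -0.06-0.00j, 0.34-0.00j, 0.86+0.00j, -0.38-0.00j], [(-0.42-0j), -0.06-0.00j, (0.33-0j), 0.83+0.00j, (-0.37-0j)], [0.44+0.00j, 0.06+0.00j, -0.35+0.00j, -0.88-0.00j, 0.39+0.00j], [0.57+0.00j, (0.08+0j), -0.45+0.00j, (-1.14-0j), 0.50+0.00j], [-0.35-0.00j, (-0.05-0j), (0.27-0j), (0.7+0j), -0.31-0.00j]] + [[0.07+0.44j,  (-0.23-0.28j),  0.31+0.13j,  -0.17-0.11j,  (0.3-0.22j)],[(0.33-0.12j),  (-0.18+0.22j),  (0.05-0.26j),  -0.06+0.15j,  (-0.22-0.2j)],[-0.55-0.02j,  (0.39-0.21j),  (-0.23+0.35j),  (0.17-0.18j),  0.20+0.42j],[0.18-0.01j,  -0.12+0.08j,  (0.07-0.12j),  -0.05+0.06j,  (-0.08-0.13j)],[(-0.22-0.51j),  (0.37+0.27j),  (-0.42-0.06j),  0.24+0.08j,  -0.30+0.37j]] + [[0.07-0.44j, -0.23+0.28j, (0.31-0.13j), (-0.17+0.11j), (0.3+0.22j)], [(0.33+0.12j), -0.18-0.22j, 0.05+0.26j, -0.06-0.15j, -0.22+0.20j], [(-0.55+0.02j), 0.39+0.21j, (-0.23-0.35j), 0.17+0.18j, 0.20-0.42j], [0.18+0.01j, (-0.12-0.08j), (0.07+0.12j), -0.05-0.06j, (-0.08+0.13j)], [-0.22+0.51j, 0.37-0.27j, -0.42+0.06j, 0.24-0.08j, (-0.3-0.37j)]] + [[0.43-0.40j, 0.05+0.44j, (0.1+0.24j), (0.49-0.45j), 0.34-0.45j], [0.36-0.99j, 0.43+0.66j, (0.36+0.31j), 0.42-1.12j, 0.18-1.00j], [(0.08-0.69j), 0.37+0.36j, 0.28+0.14j, 0.10-0.78j, (-0.03-0.66j)], [(0.33+0.01j), -0.16+0.19j, -0.06+0.14j, (0.37+0.02j), 0.32-0.04j], [0.28+0.04j, -0.15+0.15j, (-0.06+0.11j), 0.32+0.05j, 0.27-0.00j]] + [[(0.43+0.4j), (0.05-0.44j), (0.1-0.24j), 0.49+0.45j, 0.34+0.45j], [0.36+0.99j, 0.43-0.66j, (0.36-0.31j), 0.42+1.12j, (0.18+1j)], [(0.08+0.69j), (0.37-0.36j), 0.28-0.14j, 0.10+0.78j, -0.03+0.66j], [(0.33-0.01j), (-0.16-0.19j), -0.06-0.14j, (0.37-0.02j), (0.32+0.04j)], [(0.28-0.04j), (-0.15-0.15j), (-0.06-0.11j), 0.32-0.05j, 0.27+0.00j]]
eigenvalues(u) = [(-2.28+0j), (-0.69+1.43j), (-0.69-1.43j), (1.78+0.42j), (1.78-0.42j)]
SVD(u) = [[-0.61, -0.28, -0.21, -0.21, -0.68],[-0.66, 0.01, -0.09, -0.25, 0.7],[0.19, 0.33, -0.92, -0.12, 0.01],[0.05, -0.75, -0.33, 0.53, 0.2],[-0.39, 0.49, -0.0, 0.77, -0.10]] @ diag([3.1491771878651664, 2.375501959955715, 1.721149206393065, 1.4069482031398959, 1.0656996015248108]) @ [[-0.28, 0.03, -0.41, -0.87, 0.02], [-0.68, 0.50, -0.17, 0.31, -0.39], [-0.16, -0.73, 0.01, 0.00, -0.67], [0.26, -0.12, -0.90, 0.33, 0.05], [0.6, 0.45, 0.01, -0.20, -0.63]]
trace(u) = -0.11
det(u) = -19.31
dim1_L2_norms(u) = [2.21, 2.25, 1.87, 2.04, 2.02]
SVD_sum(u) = [[0.55, -0.06, 0.78, 1.67, -0.04], [0.59, -0.06, 0.85, 1.81, -0.05], [-0.17, 0.02, -0.24, -0.51, 0.01], [-0.04, 0.00, -0.06, -0.14, 0.00], [0.35, -0.04, 0.5, 1.06, -0.03]] + [[0.46,-0.34,0.12,-0.21,0.26], [-0.01,0.01,-0.00,0.01,-0.01], [-0.54,0.40,-0.14,0.25,-0.31], [1.22,-0.9,0.31,-0.56,0.70], [-0.8,0.59,-0.20,0.37,-0.46]] + [[0.06, 0.26, -0.00, -0.0, 0.24], [0.02, 0.11, -0.0, -0.00, 0.1], [0.25, 1.15, -0.02, -0.01, 1.05], [0.09, 0.41, -0.01, -0.0, 0.38], [0.0, 0.0, -0.0, -0.00, 0.00]] + [[-0.08, 0.04, 0.27, -0.1, -0.02], [-0.09, 0.04, 0.31, -0.12, -0.02], [-0.04, 0.02, 0.15, -0.05, -0.01], [0.2, -0.09, -0.67, 0.25, 0.04], [0.28, -0.13, -0.97, 0.36, 0.06]] + [[-0.43, -0.32, -0.00, 0.14, 0.46], [0.45, 0.33, 0.0, -0.15, -0.47], [0.01, 0.01, 0.0, -0.00, -0.01], [0.13, 0.1, 0.00, -0.04, -0.14], [-0.06, -0.05, -0.0, 0.02, 0.07]]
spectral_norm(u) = 3.15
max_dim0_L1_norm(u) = 5.68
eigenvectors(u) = [[-0.43+0.00j,  (0.43+0.11j),  (0.43-0.11j),  (0.36+0.18j),  0.36-0.18j],[(-0.42+0j),  (0.02-0.36j),  0.02+0.36j,  (0.72+0j),  (0.72-0j)],[(0.44+0j),  (-0.24+0.51j),  -0.24-0.51j,  0.46-0.11j,  (0.46+0.11j)],[0.57+0.00j,  (0.07-0.17j),  0.07+0.17j,  (0.07+0.22j),  0.07-0.22j],[-0.35+0.00j,  -0.57+0.00j,  -0.57-0.00j,  (0.04+0.19j),  0.04-0.19j]]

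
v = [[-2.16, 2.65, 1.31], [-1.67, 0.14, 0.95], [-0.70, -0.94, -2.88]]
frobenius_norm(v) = 5.18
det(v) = -13.38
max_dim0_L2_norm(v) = 3.3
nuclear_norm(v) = 8.11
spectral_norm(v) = 4.31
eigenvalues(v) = [(-1.29+2.03j), (-1.29-2.03j), (-2.32+0j)]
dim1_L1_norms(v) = [6.12, 2.76, 4.52]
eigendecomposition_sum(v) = [[-1.19+0.80j, (1.38+0.81j), 0.50+0.51j], [(-1.19-0.32j), 0.26+1.36j, (-0.05+0.61j)], [0.39-0.66j, (-0.85-0.07j), (-0.36-0.13j)]] + [[-1.19-0.80j, (1.38-0.81j), (0.5-0.51j)],[(-1.19+0.32j), 0.26-1.36j, (-0.05-0.61j)],[0.39+0.66j, -0.85+0.07j, -0.36+0.13j]] + [[(0.22+0j), -0.11-0.00j, (0.32-0j)], [0.72+0.00j, -0.37-0.00j, (1.05-0j)], [-1.48-0.00j, 0.77+0.00j, -2.17+0.00j]]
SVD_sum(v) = [[-1.56, 2.11, 2.24], [-0.66, 0.89, 0.95], [0.96, -1.3, -1.38]] + [[-0.84, 0.15, -0.73], [-0.48, 0.09, -0.42], [-1.69, 0.31, -1.48]] + [[0.24, 0.39, -0.20], [-0.53, -0.84, 0.43], [0.03, 0.05, -0.02]]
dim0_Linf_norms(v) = [2.16, 2.65, 2.88]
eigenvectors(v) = [[-0.70+0.00j,-0.70-0.00j,(-0.13+0j)],  [-0.40-0.46j,-0.40+0.46j,(-0.43+0j)],  [(0.34-0.16j),(0.34+0.16j),(0.89+0j)]]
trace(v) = -4.90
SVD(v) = [[-0.8, -0.43, 0.42], [-0.34, -0.25, -0.91], [0.49, -0.87, 0.05]] @ diag([4.305970567919251, 2.6129359286498266, 1.18927847915618]) @ [[0.45, -0.61, -0.65], [0.75, -0.14, 0.65], [0.49, 0.78, -0.39]]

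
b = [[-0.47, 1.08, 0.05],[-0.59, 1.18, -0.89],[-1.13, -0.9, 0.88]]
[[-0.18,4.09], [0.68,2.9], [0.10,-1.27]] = b @ [[-0.50, -0.38], [-0.34, 3.54], [-0.88, 1.69]]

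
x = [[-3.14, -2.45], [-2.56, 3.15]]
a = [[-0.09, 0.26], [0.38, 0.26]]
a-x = [[3.05, 2.71], [2.94, -2.89]]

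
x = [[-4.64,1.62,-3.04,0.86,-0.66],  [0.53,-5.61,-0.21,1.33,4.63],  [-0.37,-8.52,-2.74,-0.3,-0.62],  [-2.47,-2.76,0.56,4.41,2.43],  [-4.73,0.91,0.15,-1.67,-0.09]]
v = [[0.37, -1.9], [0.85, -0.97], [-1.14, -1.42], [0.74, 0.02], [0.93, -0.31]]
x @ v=[[3.15,  11.78], [0.96,  3.32], [-5.05,  13.04], [1.63,  5.91], [-2.47,  7.89]]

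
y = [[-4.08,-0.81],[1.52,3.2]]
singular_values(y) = [4.9, 2.41]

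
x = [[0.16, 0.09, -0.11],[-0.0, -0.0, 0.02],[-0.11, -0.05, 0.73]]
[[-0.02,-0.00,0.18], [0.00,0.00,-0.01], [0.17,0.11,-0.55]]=x@ [[0.32,0.39,0.41],[-0.46,-0.48,0.4],[0.25,0.18,-0.67]]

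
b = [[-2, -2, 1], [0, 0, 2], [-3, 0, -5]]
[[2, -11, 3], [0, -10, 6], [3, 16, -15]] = b @ [[-1, 3, 0], [0, 0, 0], [0, -5, 3]]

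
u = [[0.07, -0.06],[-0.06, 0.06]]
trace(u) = 0.13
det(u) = 0.00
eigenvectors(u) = [[0.74,0.68], [-0.68,0.74]]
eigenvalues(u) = [0.13, 0.0]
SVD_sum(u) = [[0.07, -0.06], [-0.06, 0.06]] + [[0.0, 0.0], [0.00, 0.0]]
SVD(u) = [[-0.74,0.68], [0.68,0.74]] @ diag([0.12520797289396146, 0.004792027106038522]) @ [[-0.74, 0.68], [0.68, 0.74]]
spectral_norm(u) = 0.13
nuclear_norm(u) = 0.13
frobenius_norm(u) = 0.13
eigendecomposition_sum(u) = [[0.07, -0.06], [-0.06, 0.06]] + [[0.00, 0.0], [0.00, 0.00]]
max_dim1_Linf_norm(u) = 0.07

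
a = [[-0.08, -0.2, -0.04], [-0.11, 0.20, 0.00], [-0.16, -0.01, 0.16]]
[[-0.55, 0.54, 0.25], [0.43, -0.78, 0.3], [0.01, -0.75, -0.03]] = a@[[0.46, 1.9, -2.39], [2.41, -2.86, 0.20], [0.70, -2.98, -2.57]]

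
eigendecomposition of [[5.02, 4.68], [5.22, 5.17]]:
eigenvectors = [[-0.69, -0.68], [0.72, -0.73]]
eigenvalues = [0.15, 10.04]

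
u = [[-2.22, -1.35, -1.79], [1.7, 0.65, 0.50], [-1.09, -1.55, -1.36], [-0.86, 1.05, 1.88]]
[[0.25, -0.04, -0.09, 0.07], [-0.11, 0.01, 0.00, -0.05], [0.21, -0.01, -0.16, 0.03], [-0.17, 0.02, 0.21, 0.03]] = u@[[-0.02, 0.01, -0.05, -0.03], [-0.07, -0.03, 0.11, 0.0], [-0.06, 0.03, 0.03, -0.0]]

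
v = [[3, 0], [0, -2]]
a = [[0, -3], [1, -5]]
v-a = [[3, 3], [-1, 3]]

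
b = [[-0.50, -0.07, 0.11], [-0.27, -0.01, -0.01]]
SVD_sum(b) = [[-0.51, -0.06, 0.08], [-0.26, -0.03, 0.04]] + [[0.01, -0.01, 0.03],[-0.01, 0.02, -0.05]]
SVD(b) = [[-0.89, -0.46], [-0.46, 0.89]] @ diag([0.5795954351067385, 0.06456881293186773]) @ [[0.98,0.12,-0.16], [-0.19,0.36,-0.91]]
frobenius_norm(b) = 0.58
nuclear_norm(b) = 0.64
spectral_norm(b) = 0.58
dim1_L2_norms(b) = [0.52, 0.27]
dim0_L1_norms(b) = [0.77, 0.08, 0.12]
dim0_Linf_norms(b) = [0.5, 0.07, 0.11]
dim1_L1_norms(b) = [0.68, 0.29]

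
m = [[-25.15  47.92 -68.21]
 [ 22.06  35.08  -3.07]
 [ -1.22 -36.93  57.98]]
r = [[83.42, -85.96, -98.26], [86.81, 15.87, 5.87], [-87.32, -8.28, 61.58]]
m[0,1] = 47.92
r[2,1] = -8.28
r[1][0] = 86.81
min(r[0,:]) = -98.26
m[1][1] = 35.08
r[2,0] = -87.32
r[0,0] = 83.42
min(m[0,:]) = -68.21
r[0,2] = -98.26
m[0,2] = -68.21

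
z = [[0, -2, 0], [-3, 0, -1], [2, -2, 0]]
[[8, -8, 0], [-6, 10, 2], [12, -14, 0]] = z @ [[2, -3, 0], [-4, 4, 0], [0, -1, -2]]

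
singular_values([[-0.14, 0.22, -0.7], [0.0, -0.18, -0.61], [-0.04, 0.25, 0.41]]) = [1.02, 0.39, 0.0]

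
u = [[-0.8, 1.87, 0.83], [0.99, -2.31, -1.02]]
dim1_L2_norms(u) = [2.2, 2.71]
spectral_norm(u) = 3.49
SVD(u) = [[-0.63, 0.78], [0.78, 0.63]] @ diag([3.4903278347314988, 0.0034067724502096276]) @ [[0.36,-0.85,-0.38], [0.42,-0.21,0.88]]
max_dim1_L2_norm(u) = 2.71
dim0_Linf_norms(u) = [0.99, 2.31, 1.02]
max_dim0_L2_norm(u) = 2.97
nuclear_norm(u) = 3.49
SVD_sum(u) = [[-0.80, 1.87, 0.83], [0.99, -2.31, -1.02]] + [[0.00, -0.00, 0.00],[0.00, -0.0, 0.0]]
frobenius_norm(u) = 3.49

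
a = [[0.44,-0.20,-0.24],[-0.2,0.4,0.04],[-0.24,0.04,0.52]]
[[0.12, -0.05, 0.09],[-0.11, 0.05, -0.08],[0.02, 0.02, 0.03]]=a @ [[0.3, -0.06, 0.26], [-0.15, 0.09, -0.1], [0.18, 0.01, 0.18]]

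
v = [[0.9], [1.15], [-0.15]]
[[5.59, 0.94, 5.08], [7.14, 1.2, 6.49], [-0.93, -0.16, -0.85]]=v@ [[6.21, 1.04, 5.64]]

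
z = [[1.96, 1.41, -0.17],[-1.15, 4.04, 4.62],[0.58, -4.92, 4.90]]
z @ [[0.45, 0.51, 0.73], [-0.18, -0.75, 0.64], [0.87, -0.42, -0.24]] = [[0.48, 0.01, 2.37],[2.77, -5.56, 0.64],[5.41, 1.93, -3.9]]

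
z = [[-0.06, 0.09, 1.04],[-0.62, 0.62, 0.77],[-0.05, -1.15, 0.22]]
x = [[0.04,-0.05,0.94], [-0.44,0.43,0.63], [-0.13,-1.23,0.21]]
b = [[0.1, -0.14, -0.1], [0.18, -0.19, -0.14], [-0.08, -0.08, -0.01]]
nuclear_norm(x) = 2.87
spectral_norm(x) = 1.31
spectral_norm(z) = 1.50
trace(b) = -0.10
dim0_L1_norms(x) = [0.61, 1.71, 1.78]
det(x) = 0.60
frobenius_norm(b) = 0.37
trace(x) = 0.68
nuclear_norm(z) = 3.09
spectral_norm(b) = 0.36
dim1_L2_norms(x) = [0.94, 0.88, 1.25]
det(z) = 0.72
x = z + b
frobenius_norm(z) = 1.96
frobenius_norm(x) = 1.80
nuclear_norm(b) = 0.48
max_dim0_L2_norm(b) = 0.25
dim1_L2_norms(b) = [0.2, 0.3, 0.11]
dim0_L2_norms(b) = [0.22, 0.25, 0.17]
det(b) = 0.00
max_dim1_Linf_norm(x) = 1.23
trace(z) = 0.78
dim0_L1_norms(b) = [0.36, 0.41, 0.25]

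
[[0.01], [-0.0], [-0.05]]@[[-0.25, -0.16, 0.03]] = [[-0.00, -0.00, 0.0], [0.0, 0.00, 0.0], [0.01, 0.01, -0.0]]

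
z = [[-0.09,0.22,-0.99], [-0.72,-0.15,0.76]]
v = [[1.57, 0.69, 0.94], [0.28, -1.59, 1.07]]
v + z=[[1.48,0.91,-0.05], [-0.44,-1.74,1.83]]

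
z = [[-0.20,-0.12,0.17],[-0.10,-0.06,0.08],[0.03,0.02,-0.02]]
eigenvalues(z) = [(-0.29+0j), 0j, -0j]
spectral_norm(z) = 0.32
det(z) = -0.00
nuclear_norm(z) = 0.33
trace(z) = -0.28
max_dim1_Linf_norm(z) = 0.2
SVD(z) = [[-0.89,0.35,-0.3],[-0.44,-0.47,0.77],[0.13,0.81,0.57]] @ diag([0.32397690275877783, 0.006161380746740397, 0.0010019311968092945]) @ [[0.7, 0.42, -0.58], [0.37, 0.49, 0.79], [-0.61, 0.77, -0.18]]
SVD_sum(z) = [[-0.2, -0.12, 0.17], [-0.1, -0.06, 0.08], [0.03, 0.02, -0.02]] + [[0.00, 0.00, 0.00], [-0.0, -0.0, -0.00], [0.0, 0.00, 0.00]] + [[0.0, -0.00, 0.00], [-0.00, 0.00, -0.00], [-0.0, 0.0, -0.0]]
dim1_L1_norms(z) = [0.49, 0.24, 0.07]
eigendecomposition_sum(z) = [[(-0.2+0j), -0.12+0.00j, 0.16-0.00j], [(-0.1+0j), -0.06+0.00j, 0.08-0.00j], [0.03-0.00j, 0.02-0.00j, -0.02+0.00j]] + [[0j, 0.00-0.02j, 0.00-0.03j], [-0.00-0.00j, 0.01j, -0.00+0.02j], [-0.00+0.00j, -0.01j, -0.02j]] + [[0.00-0.00j,0.00+0.02j,0.00+0.03j], [-0.00+0.00j,0.00-0.01j,-0.00-0.02j], [-0.00-0.00j,0.00+0.01j,0.02j]]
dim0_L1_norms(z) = [0.33, 0.2, 0.27]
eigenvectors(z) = [[(-0.89+0j),(-0.71+0j),(-0.71-0j)], [-0.44+0.00j,0.53-0.03j,(0.53+0.03j)], [0.13+0.00j,(-0.47-0.02j),(-0.47+0.02j)]]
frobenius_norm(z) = 0.32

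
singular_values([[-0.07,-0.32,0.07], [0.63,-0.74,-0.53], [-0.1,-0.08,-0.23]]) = [1.12, 0.3, 0.24]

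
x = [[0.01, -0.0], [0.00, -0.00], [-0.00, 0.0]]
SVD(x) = [[1.00, 0.0], [0.0, 1.0], [0.00, 0.00]] @ diag([0.01, -0.0]) @ [[1.00, 0.0], [0.00, 1.00]]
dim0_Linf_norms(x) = [0.01, 0.0]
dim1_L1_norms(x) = [0.01, 0.0, 0.0]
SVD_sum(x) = [[0.01, 0.00], [0.0, 0.0], [0.00, 0.00]] + [[-0.00,-0.00], [-0.00,-0.00], [-0.0,-0.00]]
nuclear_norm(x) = 0.01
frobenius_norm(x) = 0.01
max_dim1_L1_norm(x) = 0.01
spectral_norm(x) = 0.01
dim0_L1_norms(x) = [0.01, 0.0]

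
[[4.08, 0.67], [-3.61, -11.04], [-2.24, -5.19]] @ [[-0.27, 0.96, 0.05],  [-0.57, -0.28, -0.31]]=[[-1.48,3.73,-0.0], [7.27,-0.37,3.24], [3.56,-0.70,1.5]]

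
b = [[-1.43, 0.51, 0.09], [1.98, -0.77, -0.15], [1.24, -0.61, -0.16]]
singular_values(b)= [2.96, 0.14, 0.0]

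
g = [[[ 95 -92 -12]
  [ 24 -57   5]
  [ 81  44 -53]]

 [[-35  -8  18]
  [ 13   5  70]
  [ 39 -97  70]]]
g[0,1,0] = 24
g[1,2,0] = 39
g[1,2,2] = 70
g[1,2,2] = 70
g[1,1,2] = 70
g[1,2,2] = 70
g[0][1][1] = -57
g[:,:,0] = [[95, 24, 81], [-35, 13, 39]]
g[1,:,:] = [[-35, -8, 18], [13, 5, 70], [39, -97, 70]]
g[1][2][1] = -97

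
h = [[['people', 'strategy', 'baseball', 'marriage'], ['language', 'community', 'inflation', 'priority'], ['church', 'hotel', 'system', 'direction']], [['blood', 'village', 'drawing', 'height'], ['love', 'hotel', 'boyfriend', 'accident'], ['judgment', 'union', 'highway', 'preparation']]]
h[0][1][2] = 'inflation'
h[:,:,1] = [['strategy', 'community', 'hotel'], ['village', 'hotel', 'union']]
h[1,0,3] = 'height'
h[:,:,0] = [['people', 'language', 'church'], ['blood', 'love', 'judgment']]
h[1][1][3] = 'accident'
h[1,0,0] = 'blood'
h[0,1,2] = 'inflation'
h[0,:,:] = [['people', 'strategy', 'baseball', 'marriage'], ['language', 'community', 'inflation', 'priority'], ['church', 'hotel', 'system', 'direction']]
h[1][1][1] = 'hotel'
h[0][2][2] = 'system'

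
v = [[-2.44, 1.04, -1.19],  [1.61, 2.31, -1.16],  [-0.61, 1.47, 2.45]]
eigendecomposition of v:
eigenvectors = [[0.95+0.00j, -0.17-0.11j, -0.17+0.11j], [(-0.25+0j), -0.71+0.00j, (-0.71-0j)], [(0.18+0j), (-0.04+0.68j), -0.04-0.68j]]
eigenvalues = [(-2.94+0j), (2.63+1.37j), (2.63-1.37j)]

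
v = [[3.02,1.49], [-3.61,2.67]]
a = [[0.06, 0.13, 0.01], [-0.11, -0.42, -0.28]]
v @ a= [[0.02, -0.23, -0.39], [-0.51, -1.59, -0.78]]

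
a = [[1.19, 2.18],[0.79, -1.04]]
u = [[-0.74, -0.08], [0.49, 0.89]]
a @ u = [[0.19,1.85], [-1.09,-0.99]]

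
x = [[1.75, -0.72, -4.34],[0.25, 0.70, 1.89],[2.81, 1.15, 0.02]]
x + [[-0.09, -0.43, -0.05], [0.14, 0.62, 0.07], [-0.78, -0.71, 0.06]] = [[1.66, -1.15, -4.39], [0.39, 1.32, 1.96], [2.03, 0.44, 0.08]]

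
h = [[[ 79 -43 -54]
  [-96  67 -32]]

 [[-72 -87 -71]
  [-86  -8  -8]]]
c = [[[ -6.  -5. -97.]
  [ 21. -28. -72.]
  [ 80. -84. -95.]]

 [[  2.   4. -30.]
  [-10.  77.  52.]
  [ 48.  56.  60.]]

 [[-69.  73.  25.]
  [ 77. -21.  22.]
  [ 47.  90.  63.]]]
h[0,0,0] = 79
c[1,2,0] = 48.0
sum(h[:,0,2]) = -125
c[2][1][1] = -21.0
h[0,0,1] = -43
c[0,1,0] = 21.0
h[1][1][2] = -8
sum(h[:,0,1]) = -130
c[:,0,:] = [[-6.0, -5.0, -97.0], [2.0, 4.0, -30.0], [-69.0, 73.0, 25.0]]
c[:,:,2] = [[-97.0, -72.0, -95.0], [-30.0, 52.0, 60.0], [25.0, 22.0, 63.0]]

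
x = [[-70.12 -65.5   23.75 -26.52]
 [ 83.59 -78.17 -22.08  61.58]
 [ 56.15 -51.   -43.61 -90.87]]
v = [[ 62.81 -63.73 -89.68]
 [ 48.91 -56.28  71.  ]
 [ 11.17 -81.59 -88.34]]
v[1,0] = 48.91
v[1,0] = 48.91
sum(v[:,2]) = -107.02000000000001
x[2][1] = -51.0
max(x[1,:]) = 83.59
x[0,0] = -70.12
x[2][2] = -43.61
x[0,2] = 23.75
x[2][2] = -43.61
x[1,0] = 83.59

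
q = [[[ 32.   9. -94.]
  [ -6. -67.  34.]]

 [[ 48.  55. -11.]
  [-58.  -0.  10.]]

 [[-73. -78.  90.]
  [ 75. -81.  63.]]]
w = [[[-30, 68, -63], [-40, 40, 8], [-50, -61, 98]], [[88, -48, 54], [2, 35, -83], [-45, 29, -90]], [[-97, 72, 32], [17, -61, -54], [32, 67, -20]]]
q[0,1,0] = -6.0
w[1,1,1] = 35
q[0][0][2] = -94.0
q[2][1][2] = 63.0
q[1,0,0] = 48.0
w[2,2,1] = 67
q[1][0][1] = 55.0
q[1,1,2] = 10.0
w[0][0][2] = -63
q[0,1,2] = 34.0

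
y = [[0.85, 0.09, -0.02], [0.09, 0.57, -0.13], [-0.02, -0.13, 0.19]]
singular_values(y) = [0.88, 0.58, 0.15]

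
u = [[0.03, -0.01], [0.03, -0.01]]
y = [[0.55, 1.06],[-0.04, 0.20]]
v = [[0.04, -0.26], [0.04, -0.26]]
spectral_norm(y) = 1.20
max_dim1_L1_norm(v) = 0.3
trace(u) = 0.02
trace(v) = -0.22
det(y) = 0.15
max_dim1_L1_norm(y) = 1.61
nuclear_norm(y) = 1.33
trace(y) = 0.75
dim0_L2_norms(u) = [0.04, 0.01]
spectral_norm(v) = 0.37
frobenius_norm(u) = 0.04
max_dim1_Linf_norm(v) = 0.26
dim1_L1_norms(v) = [0.3, 0.3]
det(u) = 0.00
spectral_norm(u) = 0.04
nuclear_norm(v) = 0.37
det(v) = 0.00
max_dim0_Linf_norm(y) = 1.06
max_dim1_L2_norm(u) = 0.03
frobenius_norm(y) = 1.21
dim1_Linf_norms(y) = [1.06, 0.2]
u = v @ y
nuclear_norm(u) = 0.04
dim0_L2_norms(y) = [0.55, 1.08]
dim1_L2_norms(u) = [0.03, 0.03]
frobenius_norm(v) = 0.37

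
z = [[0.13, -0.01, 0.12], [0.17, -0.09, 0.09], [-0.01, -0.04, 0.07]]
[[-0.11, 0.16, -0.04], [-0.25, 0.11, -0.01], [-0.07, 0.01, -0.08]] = z @ [[-0.56, 0.72, 0.6], [1.51, 0.74, 0.32], [-0.21, 0.60, -0.93]]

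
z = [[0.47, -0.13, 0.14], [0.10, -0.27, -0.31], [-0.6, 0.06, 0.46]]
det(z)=-0.090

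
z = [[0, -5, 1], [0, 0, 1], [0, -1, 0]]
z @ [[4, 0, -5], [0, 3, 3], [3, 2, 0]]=[[3, -13, -15], [3, 2, 0], [0, -3, -3]]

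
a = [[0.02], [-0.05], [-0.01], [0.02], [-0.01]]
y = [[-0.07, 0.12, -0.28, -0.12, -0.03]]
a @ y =[[-0.00,0.0,-0.01,-0.0,-0.0],  [0.00,-0.01,0.01,0.01,0.00],  [0.00,-0.00,0.00,0.00,0.00],  [-0.0,0.0,-0.01,-0.0,-0.0],  [0.00,-0.00,0.0,0.0,0.00]]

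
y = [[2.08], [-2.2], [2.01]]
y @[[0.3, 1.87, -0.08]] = [[0.62, 3.89, -0.17], [-0.66, -4.11, 0.18], [0.60, 3.76, -0.16]]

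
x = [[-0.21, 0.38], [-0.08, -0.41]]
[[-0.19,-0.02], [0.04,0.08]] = x@ [[0.53,-0.2], [-0.20,-0.16]]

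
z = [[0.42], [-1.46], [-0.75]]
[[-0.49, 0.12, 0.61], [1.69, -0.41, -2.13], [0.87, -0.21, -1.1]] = z@[[-1.16,0.28,1.46]]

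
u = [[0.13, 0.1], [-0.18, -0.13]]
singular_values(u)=[0.28, 0.0]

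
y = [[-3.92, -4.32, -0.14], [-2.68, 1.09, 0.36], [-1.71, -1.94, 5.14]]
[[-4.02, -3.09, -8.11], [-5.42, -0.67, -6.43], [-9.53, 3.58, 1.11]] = y @ [[1.62,0.48,2.39], [-0.49,0.25,-0.32], [-1.5,0.95,0.89]]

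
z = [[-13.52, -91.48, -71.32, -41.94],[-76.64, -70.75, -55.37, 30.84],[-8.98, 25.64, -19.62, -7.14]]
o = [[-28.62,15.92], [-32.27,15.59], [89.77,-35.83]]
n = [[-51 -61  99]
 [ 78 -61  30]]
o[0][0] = -28.62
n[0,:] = [-51, -61, 99]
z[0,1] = -91.48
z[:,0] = [-13.52, -76.64, -8.98]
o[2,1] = -35.83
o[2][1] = -35.83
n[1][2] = 30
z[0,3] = -41.94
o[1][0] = -32.27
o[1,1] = 15.59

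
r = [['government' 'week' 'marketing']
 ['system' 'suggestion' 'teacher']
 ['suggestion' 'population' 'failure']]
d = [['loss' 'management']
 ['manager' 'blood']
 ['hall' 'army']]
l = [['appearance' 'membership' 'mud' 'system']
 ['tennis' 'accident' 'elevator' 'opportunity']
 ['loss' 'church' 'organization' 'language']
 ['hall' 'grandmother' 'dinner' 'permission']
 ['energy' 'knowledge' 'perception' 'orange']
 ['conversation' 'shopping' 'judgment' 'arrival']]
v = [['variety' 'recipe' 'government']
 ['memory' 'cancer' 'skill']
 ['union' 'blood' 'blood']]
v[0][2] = 'government'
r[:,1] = ['week', 'suggestion', 'population']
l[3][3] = 'permission'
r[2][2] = 'failure'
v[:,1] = ['recipe', 'cancer', 'blood']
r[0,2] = 'marketing'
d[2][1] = 'army'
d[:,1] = ['management', 'blood', 'army']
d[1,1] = 'blood'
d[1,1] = 'blood'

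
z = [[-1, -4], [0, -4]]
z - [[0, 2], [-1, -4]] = [[-1, -6], [1, 0]]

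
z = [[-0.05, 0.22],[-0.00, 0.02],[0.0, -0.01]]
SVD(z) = [[1.00, 0.10], [0.09, -0.89], [-0.04, 0.45]] @ diag([0.22666201582264378, 0.004932604100833211]) @ [[-0.22, 0.98],[-0.98, -0.22]]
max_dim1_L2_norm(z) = 0.23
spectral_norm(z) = 0.23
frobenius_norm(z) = 0.23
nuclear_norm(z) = 0.23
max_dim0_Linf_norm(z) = 0.22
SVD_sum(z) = [[-0.05, 0.22],  [-0.0, 0.02],  [0.00, -0.01]] + [[-0.00, -0.00],[0.0, 0.00],[-0.0, -0.0]]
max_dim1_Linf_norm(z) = 0.22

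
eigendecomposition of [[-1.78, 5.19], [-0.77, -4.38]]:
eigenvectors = [[(0.93+0j), 0.93-0.00j],[(-0.23+0.27j), -0.23-0.27j]]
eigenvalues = [(-3.08+1.52j), (-3.08-1.52j)]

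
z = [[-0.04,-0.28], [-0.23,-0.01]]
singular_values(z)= [0.29, 0.22]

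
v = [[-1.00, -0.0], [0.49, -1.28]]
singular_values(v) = [1.45, 0.88]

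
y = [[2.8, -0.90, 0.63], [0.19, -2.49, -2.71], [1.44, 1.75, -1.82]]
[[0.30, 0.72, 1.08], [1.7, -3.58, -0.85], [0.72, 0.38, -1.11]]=y @ [[0.15, 0.32, 0.19], [-0.18, 0.69, -0.23], [-0.45, 0.71, 0.54]]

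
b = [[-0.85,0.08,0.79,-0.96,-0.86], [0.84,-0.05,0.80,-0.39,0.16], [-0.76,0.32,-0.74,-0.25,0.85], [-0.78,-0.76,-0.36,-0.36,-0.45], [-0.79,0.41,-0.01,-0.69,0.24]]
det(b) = 0.08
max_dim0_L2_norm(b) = 1.8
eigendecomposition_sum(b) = [[0.02+0.00j, (0.14+0j), 0.09+0.00j, (-0.12+0j), 0.14+0.00j], [0.05+0.00j, (0.39+0j), (0.24+0j), -0.34+0.00j, 0.39+0.00j], [0.03+0.00j, 0.21+0.00j, 0.13+0.00j, -0.18+0.00j, 0.20+0.00j], [(-0.05+0j), -0.40+0.00j, (-0.25-0j), (0.35+0j), (-0.4-0j)], [0.04+0.00j, (0.33+0j), 0.21+0.00j, (-0.29+0j), (0.33+0j)]] + [[(-0.94+0j), -0.36+0.00j, 0.64-0.00j, -1.12+0.00j, -0.92+0.00j], [(0.64-0j), 0.25-0.00j, (-0.43+0j), 0.76-0.00j, (0.62-0j)], [-0.46+0.00j, -0.18+0.00j, (0.31-0j), (-0.55+0j), -0.45+0.00j], [(-0.54+0j), (-0.21+0j), 0.37-0.00j, (-0.65+0j), (-0.53+0j)], [-0.71+0.00j, -0.27+0.00j, 0.48-0.00j, -0.84+0.00j, (-0.69+0j)]] + [[0.06+0.18j, (0.03+0.04j), 0.18+0.31j, -0.05j, -0.17-0.37j], [0.11j, (0.01+0.03j), (0.05+0.2j), 0.01-0.03j, (-0.04-0.23j)], [(-0.12-0.28j), (-0.05-0.06j), (-0.34-0.48j), 0.01+0.08j, 0.33+0.58j], [(-0.1-0.22j), (-0.04-0.04j), -0.28-0.38j, 0.01+0.06j, (0.27+0.46j)], [(-0.02-0.15j), -0.02-0.03j, -0.11-0.27j, -0.01+0.04j, 0.09+0.31j]] + [[(0.06-0.18j), 0.03-0.04j, (0.18-0.31j), 0.05j, -0.17+0.37j], [-0.11j, (0.01-0.03j), (0.05-0.2j), (0.01+0.03j), -0.04+0.23j], [(-0.12+0.28j), -0.05+0.06j, (-0.34+0.48j), (0.01-0.08j), (0.33-0.58j)], [(-0.1+0.22j), (-0.04+0.04j), -0.28+0.38j, 0.01-0.06j, (0.27-0.46j)], [(-0.02+0.15j), (-0.02+0.03j), (-0.11+0.27j), -0.01-0.04j, 0.09-0.31j]] + [[-0.05-0.00j, 0.24-0.00j, -0.30-0.00j, (0.28+0j), 0.26+0.00j], [0.14+0.00j, (-0.71+0j), (0.89+0j), (-0.83-0j), -0.78-0.00j], [(-0.08-0j), (0.4-0j), (-0.5-0j), (0.47+0j), 0.44+0.00j], [(0.01+0j), (-0.06+0j), 0.08+0.00j, (-0.07-0j), -0.07-0.00j], [-0.08-0.00j, 0.39-0.00j, -0.48-0.00j, (0.45+0j), 0.42+0.00j]]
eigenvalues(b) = [(1.21+0j), (-1.71+0j), (-0.18+0.1j), (-0.18-0.1j), (-0.91+0j)]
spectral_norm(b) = 2.08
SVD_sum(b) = [[-1.12, 0.0, -0.06, -0.7, -0.29], [0.46, -0.00, 0.02, 0.29, 0.12], [-0.5, 0.0, -0.02, -0.31, -0.13], [-0.78, 0.00, -0.04, -0.49, -0.2], [-0.79, 0.0, -0.04, -0.50, -0.21]] + [[0.29, -0.13, 0.78, -0.28, -0.59], [0.23, -0.1, 0.61, -0.22, -0.46], [-0.33, 0.14, -0.87, 0.32, 0.66], [-0.01, 0.0, -0.03, 0.01, 0.02], [-0.06, 0.03, -0.16, 0.06, 0.12]] + [[0.01, 0.1, 0.05, -0.06, 0.09], [0.05, 0.36, 0.19, -0.23, 0.31], [0.04, 0.29, 0.15, -0.18, 0.25], [-0.07, -0.5, -0.27, 0.32, -0.43], [0.06, 0.38, 0.2, -0.24, 0.33]] + [[-0.03, 0.11, 0.01, 0.08, -0.07], [0.09, -0.31, -0.03, -0.23, 0.19], [0.03, -0.11, -0.01, -0.08, 0.07], [0.08, -0.27, -0.02, -0.2, 0.16], [0.0, -0.01, -0.0, -0.0, 0.00]] + [[-0.00, -0.0, 0.01, 0.01, 0.00], [-0.0, -0.0, 0.00, 0.00, 0.00], [-0.01, -0.0, 0.01, 0.01, 0.01], [0.0, 0.0, -0.0, -0.0, -0.0], [0.01, 0.01, -0.01, -0.01, -0.01]]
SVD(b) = [[-0.65,-0.59,-0.13,0.25,-0.39], [0.27,-0.46,-0.46,-0.71,-0.07], [-0.29,0.66,-0.37,-0.25,-0.54], [-0.45,0.02,0.64,-0.61,0.12], [-0.46,0.12,-0.48,-0.01,0.73]] @ diag([2.078351322146013, 1.817689845446151, 1.2309772448438374, 0.6218792172724062, 0.026845284449968494]) @ [[0.83, -0.0, 0.04, 0.52, 0.22], [-0.28, 0.12, -0.73, 0.27, 0.55], [-0.09, -0.64, -0.34, 0.4, -0.55], [-0.21, 0.70, 0.06, 0.52, -0.43], [0.43, 0.29, -0.59, -0.48, -0.40]]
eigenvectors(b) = [[-0.20+0.00j,  (-0.62+0j),  0.40+0.03j,  0.40-0.03j,  (-0.26+0j)], [(-0.56+0j),  (0.42+0j),  0.21+0.08j,  0.21-0.08j,  (0.76+0j)], [-0.29+0.00j,  (-0.31+0j),  -0.65+0.00j,  -0.65-0.00j,  -0.43+0.00j], [0.58+0.00j,  (-0.36+0j),  -0.52+0.01j,  -0.52-0.01j,  0.07+0.00j], [-0.48+0.00j,  (-0.47+0j),  (-0.31-0.08j),  -0.31+0.08j,  (-0.41+0j)]]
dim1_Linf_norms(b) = [0.96, 0.84, 0.85, 0.78, 0.79]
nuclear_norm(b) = 5.78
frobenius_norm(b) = 3.09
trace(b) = -1.76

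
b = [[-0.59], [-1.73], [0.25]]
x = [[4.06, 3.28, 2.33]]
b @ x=[[-2.40, -1.94, -1.37],[-7.02, -5.67, -4.03],[1.01, 0.82, 0.58]]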